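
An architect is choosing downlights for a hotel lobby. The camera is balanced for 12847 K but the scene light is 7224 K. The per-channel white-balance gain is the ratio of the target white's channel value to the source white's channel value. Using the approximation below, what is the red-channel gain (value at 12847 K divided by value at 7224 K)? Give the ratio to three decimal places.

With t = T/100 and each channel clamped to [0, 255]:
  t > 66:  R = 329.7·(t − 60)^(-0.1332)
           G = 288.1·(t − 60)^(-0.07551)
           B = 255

At 7224 K (t = 72.24):
  R = 329.7·(72.24 − 60)^(-0.1332) = 329.7·12.24^(-0.1332) = 329.7·0.71632 = 236.171.
At 12847 K (t = 128.47):
  R = 329.7·(128.47 − 60)^(-0.1332) = 329.7·68.47^(-0.1332) = 329.7·0.56952 = 187.772.
Gain = 187.772 / 236.171 = 0.7951 → 0.795.

0.795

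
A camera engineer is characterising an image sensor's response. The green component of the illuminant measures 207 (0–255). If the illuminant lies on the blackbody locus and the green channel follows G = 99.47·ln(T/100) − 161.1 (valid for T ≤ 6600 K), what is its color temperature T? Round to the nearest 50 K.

4050 K

ln t = (207 + 161.1) / 99.47 = 3.7006.
t = e^3.7006 = 40.472.
T = 100·t = 4047 K → 4050 K to the nearest 50 K.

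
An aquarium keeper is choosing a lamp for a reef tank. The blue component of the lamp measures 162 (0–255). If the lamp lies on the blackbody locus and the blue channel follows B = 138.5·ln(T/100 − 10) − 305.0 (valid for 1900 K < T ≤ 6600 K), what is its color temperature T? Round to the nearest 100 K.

ln(t − 10) = (162 + 305.0) / 138.5 = 3.3718.
t − 10 = e^3.3718 = 29.132, so t = 39.132.
T = 100·t = 3913 K → 3900 K to the nearest 100 K.

3900 K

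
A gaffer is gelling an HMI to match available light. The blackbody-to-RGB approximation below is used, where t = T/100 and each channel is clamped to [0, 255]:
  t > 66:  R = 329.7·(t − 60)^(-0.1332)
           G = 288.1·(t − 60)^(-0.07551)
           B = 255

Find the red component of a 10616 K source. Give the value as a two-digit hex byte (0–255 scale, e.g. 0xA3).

t = 10616/100 = 106.16; the t > 66 branch applies.
R = 329.7·(106.16 − 60)^(-0.1332) = 329.7·46.16^(-0.1332) = 329.7·0.60023 = 197.897.
Rounded: 198; in hex, 0xC6.

0xC6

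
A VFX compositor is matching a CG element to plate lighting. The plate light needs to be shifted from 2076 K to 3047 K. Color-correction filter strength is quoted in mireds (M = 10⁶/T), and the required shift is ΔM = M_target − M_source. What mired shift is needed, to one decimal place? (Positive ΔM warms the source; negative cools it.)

M_source = 10⁶/2076 = 481.696; M_target = 10⁶/3047 = 328.192.
ΔM = 328.192 − 481.696 = -153.504 → -153.5 mireds, a cooling shift.

-153.5 mireds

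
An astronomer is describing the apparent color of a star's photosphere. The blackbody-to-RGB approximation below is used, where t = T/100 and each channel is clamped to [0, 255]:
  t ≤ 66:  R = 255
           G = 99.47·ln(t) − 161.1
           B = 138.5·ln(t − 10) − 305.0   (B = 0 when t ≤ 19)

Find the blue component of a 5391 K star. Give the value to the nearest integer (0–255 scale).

219

t = 5391/100 = 53.91; the t ≤ 66 branch applies.
B = 138.5·ln(53.91 − 10) − 305.0 = 138.5·ln 43.91 − 305.0 = 138.5·3.7821 − 305.0 = 218.827.
Rounded: 219.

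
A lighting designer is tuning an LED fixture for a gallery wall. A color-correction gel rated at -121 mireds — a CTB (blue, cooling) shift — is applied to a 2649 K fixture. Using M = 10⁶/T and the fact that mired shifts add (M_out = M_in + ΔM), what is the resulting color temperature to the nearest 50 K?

M_in = 10⁶/2649 = 377.50 mireds.
M_out = 377.50 + (-121) = 256.50 mireds.
T_out = 10⁶/256.50 = 3898.6 K → 3900 K.

3900 K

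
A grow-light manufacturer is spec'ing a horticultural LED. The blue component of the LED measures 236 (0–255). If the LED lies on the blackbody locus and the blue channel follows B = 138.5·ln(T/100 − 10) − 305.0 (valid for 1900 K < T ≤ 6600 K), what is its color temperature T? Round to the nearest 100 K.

6000 K

ln(t − 10) = (236 + 305.0) / 138.5 = 3.9061.
t − 10 = e^3.9061 = 49.707, so t = 59.707.
T = 100·t = 5971 K → 6000 K to the nearest 100 K.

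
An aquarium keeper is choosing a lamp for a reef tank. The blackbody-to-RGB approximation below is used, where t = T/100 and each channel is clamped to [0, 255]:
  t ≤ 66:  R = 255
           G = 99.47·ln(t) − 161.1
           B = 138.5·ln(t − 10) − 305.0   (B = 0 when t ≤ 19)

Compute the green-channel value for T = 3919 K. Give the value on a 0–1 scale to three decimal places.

t = 3919/100 = 39.19; the t ≤ 66 branch applies.
G = 99.47·ln 39.19 − 161.1 = 99.47·3.6684 − 161.1 = 203.798.
On a 0–1 scale: 203.798/255 = 0.7992 → 0.799.

0.799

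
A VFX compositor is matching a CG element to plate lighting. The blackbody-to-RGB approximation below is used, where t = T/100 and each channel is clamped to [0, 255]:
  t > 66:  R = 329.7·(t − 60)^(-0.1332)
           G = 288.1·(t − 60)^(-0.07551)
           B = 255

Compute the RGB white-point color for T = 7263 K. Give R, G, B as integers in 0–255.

R=235, G=238, B=255

t = 7263/100 = 72.63; the t > 66 branch applies.
R = 329.7·(72.63 − 60)^(-0.1332) = 329.7·12.63^(-0.1332) = 329.7·0.71333 = 235.186.
G = 288.1·(72.63 − 60)^(-0.07551) = 288.1·12.63^(-0.07551) = 288.1·0.82572 = 237.890.
B = 255 by definition for t > 66.
Rounded: (235, 238, 255).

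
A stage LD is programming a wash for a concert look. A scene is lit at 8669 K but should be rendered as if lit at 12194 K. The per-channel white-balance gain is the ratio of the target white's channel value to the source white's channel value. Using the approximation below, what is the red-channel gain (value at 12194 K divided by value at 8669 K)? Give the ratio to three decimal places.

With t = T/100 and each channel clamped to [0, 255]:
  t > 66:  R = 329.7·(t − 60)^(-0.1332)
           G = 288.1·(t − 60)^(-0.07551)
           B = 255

At 8669 K (t = 86.69):
  R = 329.7·(86.69 − 60)^(-0.1332) = 329.7·26.69^(-0.1332) = 329.7·0.64567 = 212.877.
At 12194 K (t = 121.94):
  R = 329.7·(121.94 − 60)^(-0.1332) = 329.7·61.94^(-0.1332) = 329.7·0.57718 = 190.295.
Gain = 190.295 / 212.877 = 0.8939 → 0.894.

0.894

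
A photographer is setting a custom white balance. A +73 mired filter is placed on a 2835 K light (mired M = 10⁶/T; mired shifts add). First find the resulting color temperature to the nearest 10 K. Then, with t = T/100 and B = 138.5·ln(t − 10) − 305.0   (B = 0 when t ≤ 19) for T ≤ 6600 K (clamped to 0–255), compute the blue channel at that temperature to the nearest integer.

55

M_in = 10⁶/2835 = 352.73; M_out = 352.73 + (+73) = 425.73.
T_out = 10⁶/425.73 = 2348.9 K → 2350 K; t = 23.5.
B = 138.5·ln(23.5 − 10) − 305.0 = 138.5·ln 13.5 − 305.0 = 138.5·2.6027 − 305.0 = 55.473.
Rounded: 55.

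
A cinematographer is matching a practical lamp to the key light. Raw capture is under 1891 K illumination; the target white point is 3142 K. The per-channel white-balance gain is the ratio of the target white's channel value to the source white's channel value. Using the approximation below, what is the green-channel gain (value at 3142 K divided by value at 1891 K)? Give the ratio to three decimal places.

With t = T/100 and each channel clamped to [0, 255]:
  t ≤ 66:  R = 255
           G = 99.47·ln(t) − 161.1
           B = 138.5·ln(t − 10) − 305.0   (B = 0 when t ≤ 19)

At 1891 K (t = 18.91):
  G = 99.47·ln 18.91 − 161.1 = 99.47·2.9397 − 161.1 = 131.311.
At 3142 K (t = 31.42):
  G = 99.47·ln 31.42 − 161.1 = 99.47·3.4474 − 161.1 = 181.817.
Gain = 181.817 / 131.311 = 1.3846 → 1.385.

1.385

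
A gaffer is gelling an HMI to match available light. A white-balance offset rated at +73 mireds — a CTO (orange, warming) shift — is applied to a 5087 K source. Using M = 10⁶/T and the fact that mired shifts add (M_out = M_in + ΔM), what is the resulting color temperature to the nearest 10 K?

3710 K

M_in = 10⁶/5087 = 196.58 mireds.
M_out = 196.58 + (+73) = 269.58 mireds.
T_out = 10⁶/269.58 = 3709.5 K → 3710 K.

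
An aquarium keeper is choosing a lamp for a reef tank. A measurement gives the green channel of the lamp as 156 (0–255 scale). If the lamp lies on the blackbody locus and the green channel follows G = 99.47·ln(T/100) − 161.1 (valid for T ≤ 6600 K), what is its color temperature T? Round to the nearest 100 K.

ln t = (156 + 161.1) / 99.47 = 3.1879.
t = e^3.1879 = 24.237.
T = 100·t = 2424 K → 2400 K to the nearest 100 K.

2400 K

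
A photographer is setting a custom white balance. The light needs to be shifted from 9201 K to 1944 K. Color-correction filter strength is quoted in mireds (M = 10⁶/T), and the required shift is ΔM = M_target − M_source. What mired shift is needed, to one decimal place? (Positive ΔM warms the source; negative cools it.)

M_source = 10⁶/9201 = 108.684; M_target = 10⁶/1944 = 514.403.
ΔM = 514.403 − 108.684 = 405.719 → +405.7 mireds, a warming shift.

+405.7 mireds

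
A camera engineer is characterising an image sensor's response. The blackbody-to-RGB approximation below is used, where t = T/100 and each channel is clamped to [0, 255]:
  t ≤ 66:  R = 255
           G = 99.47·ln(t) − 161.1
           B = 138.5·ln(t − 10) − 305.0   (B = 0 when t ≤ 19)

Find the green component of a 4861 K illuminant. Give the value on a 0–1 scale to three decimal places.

0.883

t = 4861/100 = 48.61; the t ≤ 66 branch applies.
G = 99.47·ln 48.61 − 161.1 = 99.47·3.8838 − 161.1 = 225.224.
On a 0–1 scale: 225.224/255 = 0.8832 → 0.883.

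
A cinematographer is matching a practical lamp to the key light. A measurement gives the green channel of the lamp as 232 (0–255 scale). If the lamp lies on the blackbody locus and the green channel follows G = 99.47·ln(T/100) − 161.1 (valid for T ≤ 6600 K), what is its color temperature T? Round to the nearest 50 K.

ln t = (232 + 161.1) / 99.47 = 3.9519.
t = e^3.9519 = 52.036.
T = 100·t = 5204 K → 5200 K to the nearest 50 K.

5200 K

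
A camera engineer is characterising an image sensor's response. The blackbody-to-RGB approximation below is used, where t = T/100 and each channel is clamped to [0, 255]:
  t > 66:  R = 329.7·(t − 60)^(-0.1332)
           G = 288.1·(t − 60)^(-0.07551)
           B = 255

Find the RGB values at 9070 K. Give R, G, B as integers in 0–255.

R=209, G=222, B=255

t = 9070/100 = 90.7; the t > 66 branch applies.
R = 329.7·(90.7 − 60)^(-0.1332) = 329.7·30.7^(-0.1332) = 329.7·0.63374 = 208.945.
G = 288.1·(90.7 − 60)^(-0.07551) = 288.1·30.7^(-0.07551) = 288.1·0.77216 = 222.459.
B = 255 by definition for t > 66.
Rounded: (209, 222, 255).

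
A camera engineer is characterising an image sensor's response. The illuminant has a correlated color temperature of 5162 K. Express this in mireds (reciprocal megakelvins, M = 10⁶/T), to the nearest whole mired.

M = 10⁶ / 5162 = 193.723 → 194 mireds.

194 mireds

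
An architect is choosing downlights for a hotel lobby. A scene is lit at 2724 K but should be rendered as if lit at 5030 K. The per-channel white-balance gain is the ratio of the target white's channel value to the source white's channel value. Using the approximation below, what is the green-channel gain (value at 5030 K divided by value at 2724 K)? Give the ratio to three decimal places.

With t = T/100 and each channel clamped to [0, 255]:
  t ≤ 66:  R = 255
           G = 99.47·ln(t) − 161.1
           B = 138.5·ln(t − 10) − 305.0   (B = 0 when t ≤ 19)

1.364

At 2724 K (t = 27.24):
  G = 99.47·ln 27.24 − 161.1 = 99.47·3.3047 − 161.1 = 167.617.
At 5030 K (t = 50.3):
  G = 99.47·ln 50.3 − 161.1 = 99.47·3.9180 − 161.1 = 228.624.
Gain = 228.624 / 167.617 = 1.3640 → 1.364.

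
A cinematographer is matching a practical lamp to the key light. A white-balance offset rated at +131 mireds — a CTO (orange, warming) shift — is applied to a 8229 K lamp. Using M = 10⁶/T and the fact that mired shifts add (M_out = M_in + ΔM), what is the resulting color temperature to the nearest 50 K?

M_in = 10⁶/8229 = 121.52 mireds.
M_out = 121.52 + (+131) = 252.52 mireds.
T_out = 10⁶/252.52 = 3960.1 K → 3950 K.

3950 K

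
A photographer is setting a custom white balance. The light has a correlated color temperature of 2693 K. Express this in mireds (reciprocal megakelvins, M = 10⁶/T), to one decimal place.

371.3 mireds

M = 10⁶ / 2693 = 371.333 → 371.3 mireds.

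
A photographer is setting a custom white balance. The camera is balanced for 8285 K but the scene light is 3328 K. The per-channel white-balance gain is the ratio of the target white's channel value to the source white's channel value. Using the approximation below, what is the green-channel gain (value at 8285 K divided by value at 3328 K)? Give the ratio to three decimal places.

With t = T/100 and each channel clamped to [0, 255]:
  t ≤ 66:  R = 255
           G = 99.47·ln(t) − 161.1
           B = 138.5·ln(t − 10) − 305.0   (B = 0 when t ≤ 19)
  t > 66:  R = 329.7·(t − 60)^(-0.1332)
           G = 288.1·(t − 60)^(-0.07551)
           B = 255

1.213

At 3328 K (t = 33.28):
  G = 99.47·ln 33.28 − 161.1 = 99.47·3.5050 − 161.1 = 187.538.
At 8285 K (t = 82.85):
  G = 288.1·(82.85 − 60)^(-0.07551) = 288.1·22.85^(-0.07551) = 288.1·0.78957 = 227.475.
Gain = 227.475 / 187.538 = 1.2130 → 1.213.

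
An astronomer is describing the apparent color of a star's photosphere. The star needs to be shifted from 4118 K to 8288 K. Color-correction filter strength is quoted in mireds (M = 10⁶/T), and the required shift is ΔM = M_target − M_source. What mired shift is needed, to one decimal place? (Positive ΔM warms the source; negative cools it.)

M_source = 10⁶/4118 = 242.836; M_target = 10⁶/8288 = 120.656.
ΔM = 120.656 − 242.836 = -122.180 → -122.2 mireds, a cooling shift.

-122.2 mireds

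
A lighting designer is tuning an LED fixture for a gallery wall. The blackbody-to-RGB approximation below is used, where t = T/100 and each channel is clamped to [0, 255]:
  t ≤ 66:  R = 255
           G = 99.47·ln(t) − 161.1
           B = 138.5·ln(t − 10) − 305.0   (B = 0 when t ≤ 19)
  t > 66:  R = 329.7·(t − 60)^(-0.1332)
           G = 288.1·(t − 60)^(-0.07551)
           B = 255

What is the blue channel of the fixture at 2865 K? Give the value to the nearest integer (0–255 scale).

t = 2865/100 = 28.65; the t ≤ 66 branch applies.
B = 138.5·ln(28.65 − 10) − 305.0 = 138.5·ln 18.65 − 305.0 = 138.5·2.9258 − 305.0 = 100.230.
Rounded: 100.

100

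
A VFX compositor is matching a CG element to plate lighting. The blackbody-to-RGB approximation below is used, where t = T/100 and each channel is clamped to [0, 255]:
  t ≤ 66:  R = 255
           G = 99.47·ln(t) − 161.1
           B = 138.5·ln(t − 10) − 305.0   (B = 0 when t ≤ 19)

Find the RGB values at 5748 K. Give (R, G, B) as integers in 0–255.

(255, 242, 230)

t = 5748/100 = 57.48; the t ≤ 66 branch applies.
R = 255 by definition for t ≤ 66.
G = 99.47·ln 57.48 − 161.1 = 99.47·4.0514 − 161.1 = 241.896.
B = 138.5·ln(57.48 − 10) − 305.0 = 138.5·ln 47.48 − 305.0 = 138.5·3.8603 − 305.0 = 229.653.
Rounded: (255, 242, 230).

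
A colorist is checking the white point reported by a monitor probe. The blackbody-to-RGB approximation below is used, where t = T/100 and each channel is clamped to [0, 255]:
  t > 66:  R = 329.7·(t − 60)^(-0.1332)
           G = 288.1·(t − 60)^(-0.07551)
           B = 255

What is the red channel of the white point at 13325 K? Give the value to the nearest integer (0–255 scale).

186

t = 13325/100 = 133.25; the t > 66 branch applies.
R = 329.7·(133.25 − 60)^(-0.1332) = 329.7·73.25^(-0.1332) = 329.7·0.56443 = 186.092.
Rounded: 186.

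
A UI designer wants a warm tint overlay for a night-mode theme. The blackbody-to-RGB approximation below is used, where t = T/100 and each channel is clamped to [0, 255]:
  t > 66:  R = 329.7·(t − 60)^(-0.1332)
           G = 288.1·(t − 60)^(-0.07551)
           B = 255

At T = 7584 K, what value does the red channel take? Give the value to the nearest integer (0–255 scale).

t = 7584/100 = 75.84; the t > 66 branch applies.
R = 329.7·(75.84 − 60)^(-0.1332) = 329.7·15.84^(-0.1332) = 329.7·0.69214 = 228.198.
Rounded: 228.

228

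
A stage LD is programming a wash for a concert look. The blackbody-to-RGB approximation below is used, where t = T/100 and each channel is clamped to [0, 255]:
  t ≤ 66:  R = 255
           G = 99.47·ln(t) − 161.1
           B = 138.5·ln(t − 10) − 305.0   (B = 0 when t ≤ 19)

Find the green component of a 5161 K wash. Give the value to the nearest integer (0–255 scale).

t = 5161/100 = 51.61; the t ≤ 66 branch applies.
G = 99.47·ln 51.61 − 161.1 = 99.47·3.9437 − 161.1 = 231.181.
Rounded: 231.

231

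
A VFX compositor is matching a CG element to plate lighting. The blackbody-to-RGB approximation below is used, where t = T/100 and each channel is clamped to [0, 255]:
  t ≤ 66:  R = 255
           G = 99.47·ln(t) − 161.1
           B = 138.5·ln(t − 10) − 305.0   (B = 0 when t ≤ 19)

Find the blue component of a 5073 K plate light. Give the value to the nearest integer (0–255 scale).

t = 5073/100 = 50.73; the t ≤ 66 branch applies.
B = 138.5·ln(50.73 − 10) − 305.0 = 138.5·ln 40.73 − 305.0 = 138.5·3.7070 − 305.0 = 208.415.
Rounded: 208.

208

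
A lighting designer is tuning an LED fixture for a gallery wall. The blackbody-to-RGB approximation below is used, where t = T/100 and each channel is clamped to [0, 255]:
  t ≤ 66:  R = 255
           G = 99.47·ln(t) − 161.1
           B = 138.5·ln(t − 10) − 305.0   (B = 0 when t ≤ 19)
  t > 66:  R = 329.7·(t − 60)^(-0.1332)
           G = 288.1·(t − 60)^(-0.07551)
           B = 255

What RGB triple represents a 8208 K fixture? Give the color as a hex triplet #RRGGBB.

#DAE4FF

t = 8208/100 = 82.08; the t > 66 branch applies.
R = 329.7·(82.08 − 60)^(-0.1332) = 329.7·22.08^(-0.1332) = 329.7·0.66218 = 218.322.
G = 288.1·(82.08 − 60)^(-0.07551) = 288.1·22.08^(-0.07551) = 288.1·0.79162 = 228.065.
B = 255 by definition for t > 66.
Rounded: (218, 228, 255).
In hex: #DAE4FF.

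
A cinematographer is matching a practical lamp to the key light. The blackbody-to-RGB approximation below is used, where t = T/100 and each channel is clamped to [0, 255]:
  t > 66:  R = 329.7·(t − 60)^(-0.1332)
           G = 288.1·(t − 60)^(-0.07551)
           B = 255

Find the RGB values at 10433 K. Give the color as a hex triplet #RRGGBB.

#C7D8FF

t = 10433/100 = 104.33; the t > 66 branch applies.
R = 329.7·(104.33 − 60)^(-0.1332) = 329.7·44.33^(-0.1332) = 329.7·0.60348 = 198.966.
G = 288.1·(104.33 − 60)^(-0.07551) = 288.1·44.33^(-0.07551) = 288.1·0.75103 = 216.372.
B = 255 by definition for t > 66.
Rounded: (199, 216, 255).
In hex: #C7D8FF.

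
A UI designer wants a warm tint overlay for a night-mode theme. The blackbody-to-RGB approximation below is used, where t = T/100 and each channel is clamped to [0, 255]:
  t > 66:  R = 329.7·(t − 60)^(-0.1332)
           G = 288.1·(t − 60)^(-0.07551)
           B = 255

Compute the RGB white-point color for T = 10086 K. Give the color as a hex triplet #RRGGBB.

#C9DAFF

t = 10086/100 = 100.86; the t > 66 branch applies.
R = 329.7·(100.86 − 60)^(-0.1332) = 329.7·40.86^(-0.1332) = 329.7·0.61006 = 201.138.
G = 288.1·(100.86 − 60)^(-0.07551) = 288.1·40.86^(-0.07551) = 288.1·0.75567 = 217.708.
B = 255 by definition for t > 66.
Rounded: (201, 218, 255).
In hex: #C9DAFF.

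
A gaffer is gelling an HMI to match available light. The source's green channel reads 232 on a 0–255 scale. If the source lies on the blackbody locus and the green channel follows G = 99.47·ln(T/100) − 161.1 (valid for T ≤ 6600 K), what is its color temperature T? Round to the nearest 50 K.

5200 K

ln t = (232 + 161.1) / 99.47 = 3.9519.
t = e^3.9519 = 52.036.
T = 100·t = 5204 K → 5200 K to the nearest 50 K.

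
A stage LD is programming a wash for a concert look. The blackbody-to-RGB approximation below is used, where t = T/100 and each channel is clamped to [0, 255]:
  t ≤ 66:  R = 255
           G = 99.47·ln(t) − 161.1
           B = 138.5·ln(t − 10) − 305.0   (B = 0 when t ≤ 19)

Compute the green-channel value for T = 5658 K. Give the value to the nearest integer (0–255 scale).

t = 5658/100 = 56.58; the t ≤ 66 branch applies.
G = 99.47·ln 56.58 − 161.1 = 99.47·4.0357 − 161.1 = 240.327.
Rounded: 240.

240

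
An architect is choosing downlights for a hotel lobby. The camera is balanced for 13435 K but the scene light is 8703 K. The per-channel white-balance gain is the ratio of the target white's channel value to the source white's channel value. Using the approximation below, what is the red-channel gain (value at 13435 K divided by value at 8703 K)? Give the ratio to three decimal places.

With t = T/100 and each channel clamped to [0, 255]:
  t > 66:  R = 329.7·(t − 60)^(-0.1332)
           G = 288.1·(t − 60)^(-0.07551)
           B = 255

0.874

At 8703 K (t = 87.03):
  R = 329.7·(87.03 − 60)^(-0.1332) = 329.7·27.03^(-0.1332) = 329.7·0.64458 = 212.519.
At 13435 K (t = 134.35):
  R = 329.7·(134.35 − 60)^(-0.1332) = 329.7·74.35^(-0.1332) = 329.7·0.56331 = 185.722.
Gain = 185.722 / 212.519 = 0.8739 → 0.874.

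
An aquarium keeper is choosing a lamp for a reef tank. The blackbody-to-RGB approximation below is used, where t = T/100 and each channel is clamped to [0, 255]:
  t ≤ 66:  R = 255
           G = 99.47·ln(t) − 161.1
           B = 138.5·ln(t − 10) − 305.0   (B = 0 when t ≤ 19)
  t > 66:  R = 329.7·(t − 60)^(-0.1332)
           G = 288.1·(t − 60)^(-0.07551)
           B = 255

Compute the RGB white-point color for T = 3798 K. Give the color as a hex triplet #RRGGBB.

#FFC99C

t = 3798/100 = 37.98; the t ≤ 66 branch applies.
R = 255 by definition for t ≤ 66.
G = 99.47·ln 37.98 − 161.1 = 99.47·3.6371 − 161.1 = 200.678.
B = 138.5·ln(37.98 − 10) − 305.0 = 138.5·ln 27.98 − 305.0 = 138.5·3.3315 − 305.0 = 156.411.
Rounded: (255, 201, 156).
In hex: #FFC99C.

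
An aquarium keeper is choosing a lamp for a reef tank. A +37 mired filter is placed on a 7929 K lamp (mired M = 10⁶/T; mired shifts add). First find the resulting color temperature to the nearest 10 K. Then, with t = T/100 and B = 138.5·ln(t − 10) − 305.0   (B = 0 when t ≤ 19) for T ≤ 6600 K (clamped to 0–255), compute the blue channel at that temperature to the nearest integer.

M_in = 10⁶/7929 = 126.12; M_out = 126.12 + (+37) = 163.12.
T_out = 10⁶/163.12 = 6130.5 K → 6130 K; t = 61.3.
B = 138.5·ln(61.3 − 10) − 305.0 = 138.5·ln 51.3 − 305.0 = 138.5·3.9377 − 305.0 = 240.370.
Rounded: 240.

240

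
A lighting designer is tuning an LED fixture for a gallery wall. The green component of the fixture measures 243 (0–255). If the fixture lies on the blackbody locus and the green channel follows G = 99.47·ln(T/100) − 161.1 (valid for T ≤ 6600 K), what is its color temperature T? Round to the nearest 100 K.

5800 K

ln t = (243 + 161.1) / 99.47 = 4.0625.
t = e^4.0625 = 58.121.
T = 100·t = 5812 K → 5800 K to the nearest 100 K.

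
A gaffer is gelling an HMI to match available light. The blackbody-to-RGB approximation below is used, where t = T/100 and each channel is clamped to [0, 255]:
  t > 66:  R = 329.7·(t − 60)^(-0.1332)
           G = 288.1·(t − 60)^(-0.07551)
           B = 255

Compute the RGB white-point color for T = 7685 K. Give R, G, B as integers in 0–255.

t = 7685/100 = 76.85; the t > 66 branch applies.
R = 329.7·(76.85 − 60)^(-0.1332) = 329.7·16.85^(-0.1332) = 329.7·0.68646 = 226.327.
G = 288.1·(76.85 − 60)^(-0.07551) = 288.1·16.85^(-0.07551) = 288.1·0.80794 = 232.768.
B = 255 by definition for t > 66.
Rounded: (226, 233, 255).

R=226, G=233, B=255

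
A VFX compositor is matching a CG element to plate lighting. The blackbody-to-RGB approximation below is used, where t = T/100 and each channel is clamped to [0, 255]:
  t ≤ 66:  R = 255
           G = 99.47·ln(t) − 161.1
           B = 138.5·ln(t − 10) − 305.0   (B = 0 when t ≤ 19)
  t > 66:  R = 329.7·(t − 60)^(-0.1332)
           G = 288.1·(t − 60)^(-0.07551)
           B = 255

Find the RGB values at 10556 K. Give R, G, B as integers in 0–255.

t = 10556/100 = 105.56; the t > 66 branch applies.
R = 329.7·(105.56 − 60)^(-0.1332) = 329.7·45.56^(-0.1332) = 329.7·0.60128 = 198.242.
G = 288.1·(105.56 − 60)^(-0.07551) = 288.1·45.56^(-0.07551) = 288.1·0.74948 = 215.925.
B = 255 by definition for t > 66.
Rounded: (198, 216, 255).

R=198, G=216, B=255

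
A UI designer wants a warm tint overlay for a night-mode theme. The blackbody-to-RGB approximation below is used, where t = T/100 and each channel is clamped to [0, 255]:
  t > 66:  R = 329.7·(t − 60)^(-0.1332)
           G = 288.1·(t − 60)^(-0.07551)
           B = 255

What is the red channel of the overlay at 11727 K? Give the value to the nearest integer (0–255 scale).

192

t = 11727/100 = 117.27; the t > 66 branch applies.
R = 329.7·(117.27 − 60)^(-0.1332) = 329.7·57.27^(-0.1332) = 329.7·0.58324 = 192.293.
Rounded: 192.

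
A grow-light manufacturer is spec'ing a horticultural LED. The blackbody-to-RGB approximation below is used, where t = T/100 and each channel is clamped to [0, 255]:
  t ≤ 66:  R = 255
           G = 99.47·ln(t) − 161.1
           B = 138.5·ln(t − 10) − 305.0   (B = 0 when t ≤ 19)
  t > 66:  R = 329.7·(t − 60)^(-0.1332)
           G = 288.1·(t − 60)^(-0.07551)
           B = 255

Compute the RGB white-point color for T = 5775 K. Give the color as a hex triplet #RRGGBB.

#FFF2E6

t = 5775/100 = 57.75; the t ≤ 66 branch applies.
R = 255 by definition for t ≤ 66.
G = 99.47·ln 57.75 − 161.1 = 99.47·4.0561 − 161.1 = 242.363.
B = 138.5·ln(57.75 − 10) − 305.0 = 138.5·ln 47.75 − 305.0 = 138.5·3.8660 − 305.0 = 230.438.
Rounded: (255, 242, 230).
In hex: #FFF2E6.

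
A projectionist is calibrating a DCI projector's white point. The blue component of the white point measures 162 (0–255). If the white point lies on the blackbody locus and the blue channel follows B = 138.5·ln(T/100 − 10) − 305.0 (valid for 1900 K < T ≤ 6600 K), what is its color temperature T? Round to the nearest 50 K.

ln(t − 10) = (162 + 305.0) / 138.5 = 3.3718.
t − 10 = e^3.3718 = 29.132, so t = 39.132.
T = 100·t = 3913 K → 3900 K to the nearest 50 K.

3900 K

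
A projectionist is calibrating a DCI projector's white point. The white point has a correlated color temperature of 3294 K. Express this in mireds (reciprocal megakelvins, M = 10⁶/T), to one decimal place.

M = 10⁶ / 3294 = 303.582 → 303.6 mireds.

303.6 mireds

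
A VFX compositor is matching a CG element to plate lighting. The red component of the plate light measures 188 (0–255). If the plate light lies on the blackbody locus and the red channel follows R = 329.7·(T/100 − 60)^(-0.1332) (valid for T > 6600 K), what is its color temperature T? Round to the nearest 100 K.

(t − 60)^(-0.1332) = 188/329.7 = 0.57022.
t − 60 = 0.57022^(1/-0.1332) = 0.57022^(-7.508) = 67.848, so t = 127.848.
T = 100·t = 12785 K → 12800 K to the nearest 100 K.

12800 K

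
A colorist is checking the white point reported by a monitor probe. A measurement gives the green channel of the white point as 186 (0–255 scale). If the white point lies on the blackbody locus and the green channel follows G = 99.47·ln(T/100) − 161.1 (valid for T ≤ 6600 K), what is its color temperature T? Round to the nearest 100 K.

ln t = (186 + 161.1) / 99.47 = 3.4895.
t = e^3.4895 = 32.769.
T = 100·t = 3277 K → 3300 K to the nearest 100 K.

3300 K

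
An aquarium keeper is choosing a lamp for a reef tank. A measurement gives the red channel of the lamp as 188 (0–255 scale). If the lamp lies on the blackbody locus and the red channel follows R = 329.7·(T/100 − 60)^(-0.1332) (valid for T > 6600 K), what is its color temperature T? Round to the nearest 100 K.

12800 K

(t − 60)^(-0.1332) = 188/329.7 = 0.57022.
t − 60 = 0.57022^(1/-0.1332) = 0.57022^(-7.508) = 67.848, so t = 127.848.
T = 100·t = 12785 K → 12800 K to the nearest 100 K.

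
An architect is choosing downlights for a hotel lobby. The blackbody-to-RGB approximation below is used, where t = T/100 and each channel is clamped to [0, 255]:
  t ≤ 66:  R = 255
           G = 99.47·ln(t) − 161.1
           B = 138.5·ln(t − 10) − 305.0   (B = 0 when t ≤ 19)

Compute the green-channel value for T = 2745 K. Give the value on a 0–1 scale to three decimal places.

t = 2745/100 = 27.45; the t ≤ 66 branch applies.
G = 99.47·ln 27.45 − 161.1 = 99.47·3.3124 − 161.1 = 168.381.
On a 0–1 scale: 168.381/255 = 0.6603 → 0.660.

0.660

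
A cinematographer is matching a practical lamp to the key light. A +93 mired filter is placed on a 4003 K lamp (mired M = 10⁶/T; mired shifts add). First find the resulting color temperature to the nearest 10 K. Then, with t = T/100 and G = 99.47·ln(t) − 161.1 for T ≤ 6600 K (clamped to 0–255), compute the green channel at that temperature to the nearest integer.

M_in = 10⁶/4003 = 249.81; M_out = 249.81 + (+93) = 342.81.
T_out = 10⁶/342.81 = 2917.0 K → 2920 K; t = 29.2.
G = 99.47·ln 29.2 − 161.1 = 99.47·3.3742 − 161.1 = 174.529.
Rounded: 175.

175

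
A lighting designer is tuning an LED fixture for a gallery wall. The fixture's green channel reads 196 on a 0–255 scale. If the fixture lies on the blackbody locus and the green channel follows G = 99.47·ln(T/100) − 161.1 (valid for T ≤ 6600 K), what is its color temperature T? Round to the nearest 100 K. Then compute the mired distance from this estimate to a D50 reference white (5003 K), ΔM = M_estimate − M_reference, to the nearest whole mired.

ln t = (196 + 161.1) / 99.47 = 3.5900.
t = e^3.5900 = 36.235.
T = 100·t = 3624 K → 3600 K to the nearest 100 K.
M_estimate = 10⁶/3600 = 277.78; M_reference = 10⁶/5003 = 199.88.
ΔM = 277.78 − 199.88 = 77.90 → +78 mireds.

+78 mireds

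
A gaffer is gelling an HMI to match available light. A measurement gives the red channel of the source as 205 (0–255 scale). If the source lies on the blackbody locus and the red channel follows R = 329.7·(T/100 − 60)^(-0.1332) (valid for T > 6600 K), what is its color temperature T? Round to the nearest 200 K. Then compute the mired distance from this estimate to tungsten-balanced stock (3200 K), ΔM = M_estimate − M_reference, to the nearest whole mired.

-208 mireds

(t − 60)^(-0.1332) = 205/329.7 = 0.62178.
t − 60 = 0.62178^(1/-0.1332) = 0.62178^(-7.508) = 35.423, so t = 95.423.
T = 100·t = 9542 K → 9600 K to the nearest 200 K.
M_estimate = 10⁶/9600 = 104.17; M_reference = 10⁶/3200 = 312.50.
ΔM = 104.17 − 312.50 = -208.33 → -208 mireds.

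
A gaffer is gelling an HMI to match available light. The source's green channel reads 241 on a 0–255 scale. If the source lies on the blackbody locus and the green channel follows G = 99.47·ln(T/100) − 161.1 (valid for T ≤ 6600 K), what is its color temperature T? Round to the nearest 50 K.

5700 K

ln t = (241 + 161.1) / 99.47 = 4.0424.
t = e^4.0424 = 56.964.
T = 100·t = 5696 K → 5700 K to the nearest 50 K.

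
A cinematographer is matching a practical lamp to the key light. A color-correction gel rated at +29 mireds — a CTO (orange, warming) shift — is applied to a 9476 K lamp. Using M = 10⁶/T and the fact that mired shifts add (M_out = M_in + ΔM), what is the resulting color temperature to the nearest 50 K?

M_in = 10⁶/9476 = 105.53 mireds.
M_out = 105.53 + (+29) = 134.53 mireds.
T_out = 10⁶/134.53 = 7433.3 K → 7450 K.

7450 K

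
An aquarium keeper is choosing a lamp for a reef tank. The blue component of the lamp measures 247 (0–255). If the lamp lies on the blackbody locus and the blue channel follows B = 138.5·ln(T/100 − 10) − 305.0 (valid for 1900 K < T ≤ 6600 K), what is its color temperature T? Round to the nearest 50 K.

6400 K

ln(t − 10) = (247 + 305.0) / 138.5 = 3.9856.
t − 10 = e^3.9856 = 53.815, so t = 63.815.
T = 100·t = 6382 K → 6400 K to the nearest 50 K.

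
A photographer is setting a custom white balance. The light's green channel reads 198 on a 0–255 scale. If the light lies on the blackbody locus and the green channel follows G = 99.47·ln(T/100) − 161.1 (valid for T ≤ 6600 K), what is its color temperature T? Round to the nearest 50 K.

3700 K

ln t = (198 + 161.1) / 99.47 = 3.6101.
t = e^3.6101 = 36.971.
T = 100·t = 3697 K → 3700 K to the nearest 50 K.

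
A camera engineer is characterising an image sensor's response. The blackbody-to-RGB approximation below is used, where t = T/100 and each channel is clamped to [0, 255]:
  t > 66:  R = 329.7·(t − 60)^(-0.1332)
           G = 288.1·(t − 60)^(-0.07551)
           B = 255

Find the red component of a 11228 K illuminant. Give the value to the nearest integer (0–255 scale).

t = 11228/100 = 112.28; the t > 66 branch applies.
R = 329.7·(112.28 − 60)^(-0.1332) = 329.7·52.28^(-0.1332) = 329.7·0.59036 = 194.642.
Rounded: 195.

195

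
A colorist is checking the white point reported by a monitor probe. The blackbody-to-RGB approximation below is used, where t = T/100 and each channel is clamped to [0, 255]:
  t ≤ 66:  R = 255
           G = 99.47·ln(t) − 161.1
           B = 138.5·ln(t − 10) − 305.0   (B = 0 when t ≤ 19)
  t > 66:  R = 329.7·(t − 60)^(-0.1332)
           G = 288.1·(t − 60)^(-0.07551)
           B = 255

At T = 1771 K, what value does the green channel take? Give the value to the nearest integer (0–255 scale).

125

t = 1771/100 = 17.71; the t ≤ 66 branch applies.
G = 99.47·ln 17.71 − 161.1 = 99.47·2.8741 − 161.1 = 124.790.
Rounded: 125.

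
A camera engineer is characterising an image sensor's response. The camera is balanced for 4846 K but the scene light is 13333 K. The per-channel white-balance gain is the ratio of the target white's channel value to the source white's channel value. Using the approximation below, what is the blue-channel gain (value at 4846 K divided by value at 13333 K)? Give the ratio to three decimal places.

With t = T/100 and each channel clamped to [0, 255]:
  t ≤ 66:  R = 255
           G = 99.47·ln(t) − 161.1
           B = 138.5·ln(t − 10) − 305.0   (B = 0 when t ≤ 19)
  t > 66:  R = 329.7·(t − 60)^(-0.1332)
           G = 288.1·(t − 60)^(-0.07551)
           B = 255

At 13333 K (t = 133.33):
  B = 255 by definition for t > 66.
At 4846 K (t = 48.46):
  B = 138.5·ln(48.46 − 10) − 305.0 = 138.5·ln 38.46 − 305.0 = 138.5·3.6496 − 305.0 = 200.472.
Gain = 200.472 / 255.000 = 0.7862 → 0.786.

0.786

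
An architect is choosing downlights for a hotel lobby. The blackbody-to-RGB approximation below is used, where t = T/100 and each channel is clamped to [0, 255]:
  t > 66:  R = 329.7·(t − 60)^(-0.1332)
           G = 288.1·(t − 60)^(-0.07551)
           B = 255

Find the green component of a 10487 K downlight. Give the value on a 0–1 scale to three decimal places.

0.848

t = 10487/100 = 104.87; the t > 66 branch applies.
G = 288.1·(104.87 − 60)^(-0.07551) = 288.1·44.87^(-0.07551) = 288.1·0.75034 = 216.174.
On a 0–1 scale: 216.174/255 = 0.8477 → 0.848.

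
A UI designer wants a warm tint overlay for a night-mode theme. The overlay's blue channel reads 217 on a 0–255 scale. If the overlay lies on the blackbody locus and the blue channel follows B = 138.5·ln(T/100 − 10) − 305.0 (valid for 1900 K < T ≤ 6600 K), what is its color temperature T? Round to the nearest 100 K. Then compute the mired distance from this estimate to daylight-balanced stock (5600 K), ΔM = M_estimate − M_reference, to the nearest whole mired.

ln(t − 10) = (217 + 305.0) / 138.5 = 3.7690.
t − 10 = e^3.7690 = 43.335, so t = 53.335.
T = 100·t = 5333 K → 5300 K to the nearest 100 K.
M_estimate = 10⁶/5300 = 188.68; M_reference = 10⁶/5600 = 178.57.
ΔM = 188.68 − 178.57 = 10.11 → +10 mireds.

+10 mireds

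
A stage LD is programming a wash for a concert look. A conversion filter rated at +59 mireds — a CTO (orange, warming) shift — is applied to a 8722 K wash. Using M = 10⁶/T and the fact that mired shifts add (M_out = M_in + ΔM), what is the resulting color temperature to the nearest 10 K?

M_in = 10⁶/8722 = 114.65 mireds.
M_out = 114.65 + (+59) = 173.65 mireds.
T_out = 10⁶/173.65 = 5758.6 K → 5760 K.

5760 K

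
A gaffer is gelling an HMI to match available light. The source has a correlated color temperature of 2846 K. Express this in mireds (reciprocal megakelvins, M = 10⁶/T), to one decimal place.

351.4 mireds

M = 10⁶ / 2846 = 351.370 → 351.4 mireds.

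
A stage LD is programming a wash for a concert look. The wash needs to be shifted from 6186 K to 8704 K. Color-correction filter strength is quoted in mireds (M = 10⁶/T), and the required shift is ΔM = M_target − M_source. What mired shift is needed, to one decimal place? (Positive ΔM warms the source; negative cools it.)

M_source = 10⁶/6186 = 161.655; M_target = 10⁶/8704 = 114.890.
ΔM = 114.890 − 161.655 = -46.766 → -46.8 mireds, a cooling shift.

-46.8 mireds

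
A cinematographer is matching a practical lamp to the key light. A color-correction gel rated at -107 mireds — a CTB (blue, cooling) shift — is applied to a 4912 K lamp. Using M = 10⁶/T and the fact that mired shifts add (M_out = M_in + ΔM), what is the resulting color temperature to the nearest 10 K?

10350 K

M_in = 10⁶/4912 = 203.58 mireds.
M_out = 203.58 + (-107) = 96.58 mireds.
T_out = 10⁶/96.58 = 10353.8 K → 10350 K.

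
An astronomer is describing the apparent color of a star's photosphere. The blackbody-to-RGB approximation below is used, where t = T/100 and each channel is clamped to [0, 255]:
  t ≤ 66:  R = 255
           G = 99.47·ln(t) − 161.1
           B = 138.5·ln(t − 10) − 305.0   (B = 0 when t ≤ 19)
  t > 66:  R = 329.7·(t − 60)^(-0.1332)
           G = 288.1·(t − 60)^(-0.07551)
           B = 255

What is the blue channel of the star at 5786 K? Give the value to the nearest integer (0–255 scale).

t = 5786/100 = 57.86; the t ≤ 66 branch applies.
B = 138.5·ln(57.86 − 10) − 305.0 = 138.5·ln 47.86 − 305.0 = 138.5·3.8683 − 305.0 = 230.757.
Rounded: 231.

231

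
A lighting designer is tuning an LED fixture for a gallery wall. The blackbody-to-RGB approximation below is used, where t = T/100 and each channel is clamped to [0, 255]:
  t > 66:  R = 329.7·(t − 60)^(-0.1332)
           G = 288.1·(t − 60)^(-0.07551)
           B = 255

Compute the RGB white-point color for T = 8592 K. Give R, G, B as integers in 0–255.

R=214, G=225, B=255

t = 8592/100 = 85.92; the t > 66 branch applies.
R = 329.7·(85.92 − 60)^(-0.1332) = 329.7·25.92^(-0.1332) = 329.7·0.64819 = 213.709.
G = 288.1·(85.92 − 60)^(-0.07551) = 288.1·25.92^(-0.07551) = 288.1·0.78209 = 225.320.
B = 255 by definition for t > 66.
Rounded: (214, 225, 255).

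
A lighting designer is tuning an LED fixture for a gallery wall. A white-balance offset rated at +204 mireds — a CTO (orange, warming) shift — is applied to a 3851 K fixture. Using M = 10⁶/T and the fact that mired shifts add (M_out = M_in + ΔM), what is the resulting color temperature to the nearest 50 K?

M_in = 10⁶/3851 = 259.67 mireds.
M_out = 259.67 + (+204) = 463.67 mireds.
T_out = 10⁶/463.67 = 2156.7 K → 2150 K.

2150 K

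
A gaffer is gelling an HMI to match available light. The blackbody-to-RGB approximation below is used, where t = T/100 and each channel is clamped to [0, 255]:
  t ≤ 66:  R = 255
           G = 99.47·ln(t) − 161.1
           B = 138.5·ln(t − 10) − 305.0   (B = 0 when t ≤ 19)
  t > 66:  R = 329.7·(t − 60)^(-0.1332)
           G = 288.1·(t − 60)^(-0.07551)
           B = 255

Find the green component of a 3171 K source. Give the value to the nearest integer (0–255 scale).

t = 3171/100 = 31.71; the t ≤ 66 branch applies.
G = 99.47·ln 31.71 − 161.1 = 99.47·3.4566 − 161.1 = 182.731.
Rounded: 183.

183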